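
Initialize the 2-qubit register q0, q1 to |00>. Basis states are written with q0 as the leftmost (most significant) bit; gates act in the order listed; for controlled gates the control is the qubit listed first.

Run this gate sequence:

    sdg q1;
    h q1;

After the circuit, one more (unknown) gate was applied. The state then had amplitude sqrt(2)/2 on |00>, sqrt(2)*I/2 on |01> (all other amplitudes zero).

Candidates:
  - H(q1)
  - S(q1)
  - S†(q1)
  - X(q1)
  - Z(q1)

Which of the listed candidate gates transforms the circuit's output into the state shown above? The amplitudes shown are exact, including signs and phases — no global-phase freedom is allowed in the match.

The unique candidate consistent with the amplitudes is S(q1).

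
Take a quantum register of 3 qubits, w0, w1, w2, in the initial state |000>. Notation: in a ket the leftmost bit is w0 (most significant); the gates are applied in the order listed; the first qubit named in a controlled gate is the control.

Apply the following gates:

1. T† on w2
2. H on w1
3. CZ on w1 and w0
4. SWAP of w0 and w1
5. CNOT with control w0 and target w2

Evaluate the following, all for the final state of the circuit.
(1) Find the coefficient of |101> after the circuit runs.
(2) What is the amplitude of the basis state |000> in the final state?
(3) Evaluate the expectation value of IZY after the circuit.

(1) The amplitude on |101> is sqrt(2)/2.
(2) The amplitude on |000> is sqrt(2)/2.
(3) The expectation value of IZY is 0.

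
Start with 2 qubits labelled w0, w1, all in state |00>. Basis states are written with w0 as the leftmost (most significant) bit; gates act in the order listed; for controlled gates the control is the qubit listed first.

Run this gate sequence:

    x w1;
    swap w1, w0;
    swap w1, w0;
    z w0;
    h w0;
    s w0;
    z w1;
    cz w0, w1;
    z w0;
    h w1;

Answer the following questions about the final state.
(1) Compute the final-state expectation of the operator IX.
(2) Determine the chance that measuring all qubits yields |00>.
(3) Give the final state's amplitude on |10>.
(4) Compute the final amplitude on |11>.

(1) In the final state, IX has expectation -1.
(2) A full measurement returns |00> with probability 1/4.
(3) The amplitude on |10> is -I/2.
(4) The final state's coefficient on |11> equals I/2.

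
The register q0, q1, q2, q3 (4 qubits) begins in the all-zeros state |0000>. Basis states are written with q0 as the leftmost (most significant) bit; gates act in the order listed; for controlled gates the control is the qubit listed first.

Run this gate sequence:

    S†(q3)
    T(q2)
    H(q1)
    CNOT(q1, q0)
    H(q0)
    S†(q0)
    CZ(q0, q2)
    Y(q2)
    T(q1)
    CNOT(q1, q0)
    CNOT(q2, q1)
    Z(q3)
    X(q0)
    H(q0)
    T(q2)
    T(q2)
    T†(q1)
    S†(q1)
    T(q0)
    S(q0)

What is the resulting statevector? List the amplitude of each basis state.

After the circuit, the state carries amplitude sqrt(2)*(-1 - I)*exp(I*pi/4)/4 on |0010>, 1/2 on |0110>, sqrt(2)*(1 - I)/4 on |1010>, sqrt(2)*(1 + I)/4 on |1110>, and 0 on every other basis state.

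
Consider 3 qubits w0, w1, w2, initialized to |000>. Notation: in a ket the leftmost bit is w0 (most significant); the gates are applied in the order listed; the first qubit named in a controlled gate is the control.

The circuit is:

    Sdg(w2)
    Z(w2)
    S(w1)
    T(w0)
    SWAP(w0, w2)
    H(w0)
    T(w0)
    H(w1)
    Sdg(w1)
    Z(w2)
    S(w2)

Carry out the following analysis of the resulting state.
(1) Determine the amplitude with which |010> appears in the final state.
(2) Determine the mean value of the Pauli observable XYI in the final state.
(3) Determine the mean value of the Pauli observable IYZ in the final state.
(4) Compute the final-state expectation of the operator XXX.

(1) The amplitude on |010> is -I/2.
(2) The expectation value of XYI is -sqrt(2)/2.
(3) The expectation value of IYZ is -1.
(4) In the final state, XXX has expectation 0.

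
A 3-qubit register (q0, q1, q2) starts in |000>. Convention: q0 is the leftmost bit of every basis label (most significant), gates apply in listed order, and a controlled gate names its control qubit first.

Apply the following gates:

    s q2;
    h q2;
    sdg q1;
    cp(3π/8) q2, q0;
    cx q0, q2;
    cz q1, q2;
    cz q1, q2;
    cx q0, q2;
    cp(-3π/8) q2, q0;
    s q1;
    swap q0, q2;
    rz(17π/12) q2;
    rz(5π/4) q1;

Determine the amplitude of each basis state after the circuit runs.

After the circuit, the state carries amplitude sqrt(2)*exp(2*I*pi/3)/2 on |000>, sqrt(2)*exp(2*I*pi/3)/2 on |100>, and 0 on every other basis state. Key observation: gates 3-10 undo each other exactly, leaving only the rest of the circuit to track.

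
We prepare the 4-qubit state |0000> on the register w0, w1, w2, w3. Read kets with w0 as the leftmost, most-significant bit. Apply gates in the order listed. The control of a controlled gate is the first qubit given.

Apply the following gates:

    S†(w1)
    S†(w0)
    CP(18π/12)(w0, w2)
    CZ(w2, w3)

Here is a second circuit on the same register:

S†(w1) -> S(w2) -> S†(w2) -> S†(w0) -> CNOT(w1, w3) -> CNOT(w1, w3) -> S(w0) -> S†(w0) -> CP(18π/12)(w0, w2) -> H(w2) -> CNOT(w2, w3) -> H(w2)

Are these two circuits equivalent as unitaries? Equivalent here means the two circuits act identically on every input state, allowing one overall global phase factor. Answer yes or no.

No — the two circuits implement different unitaries, even allowing a global phase.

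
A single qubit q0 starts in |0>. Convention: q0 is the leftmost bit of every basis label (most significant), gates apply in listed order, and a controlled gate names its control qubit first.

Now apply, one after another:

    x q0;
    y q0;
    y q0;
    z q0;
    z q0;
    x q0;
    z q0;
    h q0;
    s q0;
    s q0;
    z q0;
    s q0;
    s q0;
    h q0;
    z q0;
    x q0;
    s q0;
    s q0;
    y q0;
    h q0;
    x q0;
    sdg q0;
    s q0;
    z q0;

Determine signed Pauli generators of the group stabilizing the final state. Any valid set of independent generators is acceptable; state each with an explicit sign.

The stabilizer group can be generated by +X, among other valid generating sets.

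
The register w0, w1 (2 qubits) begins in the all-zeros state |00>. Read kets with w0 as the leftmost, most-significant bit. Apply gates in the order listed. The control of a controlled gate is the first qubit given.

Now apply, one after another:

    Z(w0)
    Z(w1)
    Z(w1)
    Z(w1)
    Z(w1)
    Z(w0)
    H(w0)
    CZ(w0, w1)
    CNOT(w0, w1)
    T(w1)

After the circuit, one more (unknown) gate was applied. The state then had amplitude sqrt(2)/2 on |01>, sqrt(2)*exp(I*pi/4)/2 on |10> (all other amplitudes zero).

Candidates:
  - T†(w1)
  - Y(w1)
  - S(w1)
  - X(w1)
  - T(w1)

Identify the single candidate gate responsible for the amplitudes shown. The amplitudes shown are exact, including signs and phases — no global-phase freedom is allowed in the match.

It was X(w1) that produced the state shown. Key observation: steps 1-6 multiply out to the identity, so the circuit reduces to the remaining gates.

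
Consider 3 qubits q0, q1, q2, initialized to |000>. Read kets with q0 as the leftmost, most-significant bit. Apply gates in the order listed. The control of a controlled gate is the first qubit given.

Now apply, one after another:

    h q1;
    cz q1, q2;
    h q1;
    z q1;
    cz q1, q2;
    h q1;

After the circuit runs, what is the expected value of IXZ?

The expectation value of IXZ is 1.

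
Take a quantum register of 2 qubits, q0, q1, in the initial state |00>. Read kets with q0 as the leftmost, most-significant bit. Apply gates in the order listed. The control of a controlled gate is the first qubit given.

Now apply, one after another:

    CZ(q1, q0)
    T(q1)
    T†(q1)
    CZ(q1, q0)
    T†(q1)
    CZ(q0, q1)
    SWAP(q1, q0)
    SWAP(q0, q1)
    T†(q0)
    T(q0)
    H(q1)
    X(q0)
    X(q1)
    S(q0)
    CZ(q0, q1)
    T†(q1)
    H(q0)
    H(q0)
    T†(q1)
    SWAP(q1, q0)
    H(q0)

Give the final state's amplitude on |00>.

|00> carries amplitude 0 in the final state. Key observation: gates 1-4 undo each other exactly, leaving only the rest of the circuit to track.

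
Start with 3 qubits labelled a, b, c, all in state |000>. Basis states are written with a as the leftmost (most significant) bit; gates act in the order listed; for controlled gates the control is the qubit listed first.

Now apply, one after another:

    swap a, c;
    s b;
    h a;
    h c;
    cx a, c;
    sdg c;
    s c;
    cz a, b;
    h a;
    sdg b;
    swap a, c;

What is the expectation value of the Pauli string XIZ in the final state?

The observable XIZ averages to 1.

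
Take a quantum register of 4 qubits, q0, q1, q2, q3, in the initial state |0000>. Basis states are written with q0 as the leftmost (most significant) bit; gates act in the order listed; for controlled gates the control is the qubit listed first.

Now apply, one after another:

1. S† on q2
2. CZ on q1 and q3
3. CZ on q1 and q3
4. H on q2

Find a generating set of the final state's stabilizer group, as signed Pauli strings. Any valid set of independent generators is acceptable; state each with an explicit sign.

The stabilizer group can be generated by +IIXI, +ZIII, +IZII, +IIIZ, among other valid generating sets.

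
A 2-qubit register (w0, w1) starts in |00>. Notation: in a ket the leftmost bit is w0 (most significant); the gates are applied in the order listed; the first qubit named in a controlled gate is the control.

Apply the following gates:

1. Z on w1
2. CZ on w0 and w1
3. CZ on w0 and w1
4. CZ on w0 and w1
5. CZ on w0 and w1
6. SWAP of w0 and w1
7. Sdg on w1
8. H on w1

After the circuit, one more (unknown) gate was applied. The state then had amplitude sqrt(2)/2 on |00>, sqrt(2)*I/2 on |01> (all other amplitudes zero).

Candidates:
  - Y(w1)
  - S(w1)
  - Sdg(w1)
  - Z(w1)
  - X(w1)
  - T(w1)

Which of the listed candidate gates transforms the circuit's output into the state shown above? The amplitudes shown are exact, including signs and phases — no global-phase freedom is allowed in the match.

The unique candidate consistent with the amplitudes is S(w1). Key observation: steps 2-5 multiply out to the identity, so the circuit reduces to the remaining gates.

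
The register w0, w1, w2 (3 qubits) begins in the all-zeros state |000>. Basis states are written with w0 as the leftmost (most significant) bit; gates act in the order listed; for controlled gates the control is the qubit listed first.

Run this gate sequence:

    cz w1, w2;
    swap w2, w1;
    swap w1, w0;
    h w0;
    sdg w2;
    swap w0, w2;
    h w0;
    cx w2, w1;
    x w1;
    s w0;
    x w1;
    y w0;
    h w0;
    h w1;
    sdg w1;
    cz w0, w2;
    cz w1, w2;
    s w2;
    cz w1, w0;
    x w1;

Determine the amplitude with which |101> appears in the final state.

The amplitude on |101> is 1/4 - I/4.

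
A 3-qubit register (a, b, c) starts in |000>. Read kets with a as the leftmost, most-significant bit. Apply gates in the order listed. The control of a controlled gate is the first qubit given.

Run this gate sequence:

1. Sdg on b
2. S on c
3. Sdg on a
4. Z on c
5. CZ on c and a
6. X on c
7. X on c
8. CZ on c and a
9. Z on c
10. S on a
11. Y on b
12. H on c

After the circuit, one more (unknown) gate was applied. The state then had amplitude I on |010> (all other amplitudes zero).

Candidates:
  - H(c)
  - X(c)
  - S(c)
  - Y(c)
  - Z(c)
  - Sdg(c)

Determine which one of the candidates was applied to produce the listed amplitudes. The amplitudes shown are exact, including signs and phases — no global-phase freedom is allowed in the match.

The applied gate was H(c). Key observation: steps 3-10 multiply out to the identity, so the circuit reduces to the remaining gates.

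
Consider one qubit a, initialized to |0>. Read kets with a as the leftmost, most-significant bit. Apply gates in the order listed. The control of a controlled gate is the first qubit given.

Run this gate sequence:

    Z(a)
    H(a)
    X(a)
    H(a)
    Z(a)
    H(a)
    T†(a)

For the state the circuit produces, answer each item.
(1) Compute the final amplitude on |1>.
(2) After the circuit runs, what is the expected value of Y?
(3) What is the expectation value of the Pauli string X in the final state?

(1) The final state's coefficient on |1> equals -sqrt(2)*exp(3*I*pi/4)/2. Key observation: the block from step 2 through step 5 cancels to the identity and can be dropped.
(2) The observable Y averages to -sqrt(2)/2.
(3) The observable X averages to sqrt(2)/2.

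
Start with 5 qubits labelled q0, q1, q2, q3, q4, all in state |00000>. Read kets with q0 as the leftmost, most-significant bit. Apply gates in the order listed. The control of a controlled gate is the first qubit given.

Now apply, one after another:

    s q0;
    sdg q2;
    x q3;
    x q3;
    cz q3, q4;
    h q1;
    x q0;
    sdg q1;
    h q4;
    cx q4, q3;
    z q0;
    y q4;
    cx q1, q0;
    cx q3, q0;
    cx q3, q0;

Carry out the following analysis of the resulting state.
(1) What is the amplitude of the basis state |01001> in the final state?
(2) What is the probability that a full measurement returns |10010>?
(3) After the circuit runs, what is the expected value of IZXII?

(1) The final state's coefficient on |01001> equals -1/2. Key observation: gates 14-15 undo each other exactly, leaving only the rest of the circuit to track.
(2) The probability of measuring |10010> is 1/4.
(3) In the final state, IZXII has expectation 0.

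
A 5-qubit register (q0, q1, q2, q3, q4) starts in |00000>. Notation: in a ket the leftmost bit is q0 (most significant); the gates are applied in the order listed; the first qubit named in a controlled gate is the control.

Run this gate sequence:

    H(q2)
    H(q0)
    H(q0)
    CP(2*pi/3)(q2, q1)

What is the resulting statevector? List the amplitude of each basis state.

After the circuit, the state carries amplitude sqrt(2)/2 on |00000>, sqrt(2)/2 on |00100>, and 0 on every other basis state. Key observation: the block from step 2 through step 3 cancels to the identity and can be dropped.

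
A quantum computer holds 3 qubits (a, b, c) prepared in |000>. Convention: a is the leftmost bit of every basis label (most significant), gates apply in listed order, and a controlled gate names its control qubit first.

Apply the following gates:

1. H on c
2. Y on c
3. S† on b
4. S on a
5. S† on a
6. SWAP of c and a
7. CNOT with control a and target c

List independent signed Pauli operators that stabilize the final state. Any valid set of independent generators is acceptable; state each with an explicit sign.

The final state is stabilized by the group generated by -XIX, +ZIZ, +IZI; other independent generating sets are equally valid. Key observation: gates 4-5 undo each other exactly, leaving only the rest of the circuit to track.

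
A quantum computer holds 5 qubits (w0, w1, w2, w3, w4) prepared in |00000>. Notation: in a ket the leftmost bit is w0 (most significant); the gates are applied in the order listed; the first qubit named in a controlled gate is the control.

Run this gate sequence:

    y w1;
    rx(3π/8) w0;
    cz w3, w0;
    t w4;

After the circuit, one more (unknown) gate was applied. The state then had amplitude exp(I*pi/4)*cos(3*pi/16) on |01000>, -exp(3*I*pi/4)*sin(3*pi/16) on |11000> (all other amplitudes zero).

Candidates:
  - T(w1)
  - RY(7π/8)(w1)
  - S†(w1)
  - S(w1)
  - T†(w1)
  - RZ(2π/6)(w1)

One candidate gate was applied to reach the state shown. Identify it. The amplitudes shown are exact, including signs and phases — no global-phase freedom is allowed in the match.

It was T†(w1) that produced the state shown.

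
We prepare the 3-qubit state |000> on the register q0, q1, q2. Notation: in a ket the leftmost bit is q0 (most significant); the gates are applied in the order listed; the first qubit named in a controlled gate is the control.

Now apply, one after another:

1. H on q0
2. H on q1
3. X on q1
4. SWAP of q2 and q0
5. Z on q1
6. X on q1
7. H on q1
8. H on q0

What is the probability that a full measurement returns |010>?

The probability of measuring |010> is 1/4.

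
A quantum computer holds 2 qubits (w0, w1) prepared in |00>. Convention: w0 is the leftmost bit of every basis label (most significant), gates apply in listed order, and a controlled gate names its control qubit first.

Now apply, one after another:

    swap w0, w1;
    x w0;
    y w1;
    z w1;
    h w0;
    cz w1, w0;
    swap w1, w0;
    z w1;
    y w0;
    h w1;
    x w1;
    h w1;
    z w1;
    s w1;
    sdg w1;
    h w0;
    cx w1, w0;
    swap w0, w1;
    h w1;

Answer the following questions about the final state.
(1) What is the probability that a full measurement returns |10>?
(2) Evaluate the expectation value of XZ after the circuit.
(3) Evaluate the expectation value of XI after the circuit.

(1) The probability of measuring |10> is 1/2. Key observation: gates 10-13 undo each other exactly, leaving only the rest of the circuit to track.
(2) The observable XZ averages to -1.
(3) In the final state, XI has expectation -1.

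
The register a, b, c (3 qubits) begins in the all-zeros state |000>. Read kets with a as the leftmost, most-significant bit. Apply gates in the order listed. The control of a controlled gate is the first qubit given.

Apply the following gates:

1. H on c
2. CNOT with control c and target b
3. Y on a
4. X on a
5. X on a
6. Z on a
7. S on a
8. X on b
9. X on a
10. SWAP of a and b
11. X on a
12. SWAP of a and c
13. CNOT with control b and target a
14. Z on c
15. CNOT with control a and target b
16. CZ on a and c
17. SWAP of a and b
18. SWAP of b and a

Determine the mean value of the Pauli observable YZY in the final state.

In the final state, YZY has expectation 0. Key observation: gates 4-5 undo each other exactly, leaving only the rest of the circuit to track.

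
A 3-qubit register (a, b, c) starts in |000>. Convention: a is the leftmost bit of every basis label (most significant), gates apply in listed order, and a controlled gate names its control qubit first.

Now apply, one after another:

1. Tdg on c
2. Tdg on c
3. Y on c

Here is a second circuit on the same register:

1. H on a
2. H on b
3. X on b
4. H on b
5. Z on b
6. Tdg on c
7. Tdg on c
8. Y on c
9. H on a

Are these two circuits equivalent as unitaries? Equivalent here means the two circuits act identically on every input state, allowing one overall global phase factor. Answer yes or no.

Yes, they are equivalent — the unitaries differ by at most a global phase.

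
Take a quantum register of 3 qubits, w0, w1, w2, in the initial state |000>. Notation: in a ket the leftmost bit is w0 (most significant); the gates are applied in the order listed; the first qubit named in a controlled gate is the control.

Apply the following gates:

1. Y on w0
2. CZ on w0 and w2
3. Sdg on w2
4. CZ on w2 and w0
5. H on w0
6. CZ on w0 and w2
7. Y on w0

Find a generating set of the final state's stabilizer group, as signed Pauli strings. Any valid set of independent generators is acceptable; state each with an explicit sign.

The final state is stabilized by the group generated by +XII, +IZI, +IIZ; other independent generating sets are equally valid.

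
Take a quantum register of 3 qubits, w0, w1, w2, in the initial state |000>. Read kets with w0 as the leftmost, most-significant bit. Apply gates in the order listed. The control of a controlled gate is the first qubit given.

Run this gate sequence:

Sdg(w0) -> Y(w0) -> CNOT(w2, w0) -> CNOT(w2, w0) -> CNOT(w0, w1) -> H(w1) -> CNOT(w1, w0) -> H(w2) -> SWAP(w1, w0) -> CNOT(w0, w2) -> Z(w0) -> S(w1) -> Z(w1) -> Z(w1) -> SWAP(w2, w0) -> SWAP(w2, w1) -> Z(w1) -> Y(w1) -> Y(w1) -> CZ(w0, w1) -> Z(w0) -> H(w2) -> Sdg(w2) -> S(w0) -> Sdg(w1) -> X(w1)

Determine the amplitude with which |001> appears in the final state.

The final state's coefficient on |001> equals sqrt(2)*I/4.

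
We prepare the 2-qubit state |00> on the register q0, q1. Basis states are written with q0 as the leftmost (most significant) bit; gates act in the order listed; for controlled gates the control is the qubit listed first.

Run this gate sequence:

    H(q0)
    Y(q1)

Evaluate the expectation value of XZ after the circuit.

The expectation value of XZ is -1.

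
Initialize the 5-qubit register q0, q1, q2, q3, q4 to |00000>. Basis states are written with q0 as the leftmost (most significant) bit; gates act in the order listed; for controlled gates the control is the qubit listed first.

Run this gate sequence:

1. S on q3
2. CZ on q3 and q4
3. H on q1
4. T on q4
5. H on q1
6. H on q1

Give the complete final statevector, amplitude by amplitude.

After the circuit, the state carries amplitude sqrt(2)/2 on |00000>, sqrt(2)/2 on |01000>, and 0 on every other basis state. Key observation: steps 5-6 multiply out to the identity, so the circuit reduces to the remaining gates.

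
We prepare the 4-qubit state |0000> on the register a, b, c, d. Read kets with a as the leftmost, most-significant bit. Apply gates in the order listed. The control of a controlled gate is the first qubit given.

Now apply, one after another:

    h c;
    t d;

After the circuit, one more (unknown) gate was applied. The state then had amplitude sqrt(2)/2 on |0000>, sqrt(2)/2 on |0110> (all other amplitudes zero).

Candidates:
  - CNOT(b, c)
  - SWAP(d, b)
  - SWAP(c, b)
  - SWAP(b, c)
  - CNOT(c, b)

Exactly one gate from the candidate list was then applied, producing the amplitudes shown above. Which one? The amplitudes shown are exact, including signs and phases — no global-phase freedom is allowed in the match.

The unique candidate consistent with the amplitudes is CNOT(c, b).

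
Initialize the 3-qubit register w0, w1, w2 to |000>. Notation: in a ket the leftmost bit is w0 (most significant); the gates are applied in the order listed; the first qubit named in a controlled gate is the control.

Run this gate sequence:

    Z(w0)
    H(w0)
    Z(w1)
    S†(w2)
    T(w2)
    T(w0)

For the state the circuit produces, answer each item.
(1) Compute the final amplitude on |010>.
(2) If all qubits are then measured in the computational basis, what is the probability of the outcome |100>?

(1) The amplitude on |010> is 0.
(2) A full measurement returns |100> with probability 1/2.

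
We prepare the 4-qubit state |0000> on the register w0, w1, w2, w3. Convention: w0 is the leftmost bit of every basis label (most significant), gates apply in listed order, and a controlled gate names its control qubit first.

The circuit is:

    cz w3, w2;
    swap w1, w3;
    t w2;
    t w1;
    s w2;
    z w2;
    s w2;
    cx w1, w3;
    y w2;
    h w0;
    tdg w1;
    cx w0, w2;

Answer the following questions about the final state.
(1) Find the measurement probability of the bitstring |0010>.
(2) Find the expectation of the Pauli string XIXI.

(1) Outcome |0010> occurs with probability 1/2.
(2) The expectation value of XIXI is 1.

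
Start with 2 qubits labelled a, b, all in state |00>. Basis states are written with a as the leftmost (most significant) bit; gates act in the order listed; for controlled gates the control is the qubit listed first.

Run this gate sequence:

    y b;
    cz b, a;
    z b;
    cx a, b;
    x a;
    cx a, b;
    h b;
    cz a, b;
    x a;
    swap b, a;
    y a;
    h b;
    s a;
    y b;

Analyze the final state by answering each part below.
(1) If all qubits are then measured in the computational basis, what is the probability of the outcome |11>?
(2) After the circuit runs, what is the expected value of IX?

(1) A full measurement returns |11> with probability 1/4.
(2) In the final state, IX has expectation -1.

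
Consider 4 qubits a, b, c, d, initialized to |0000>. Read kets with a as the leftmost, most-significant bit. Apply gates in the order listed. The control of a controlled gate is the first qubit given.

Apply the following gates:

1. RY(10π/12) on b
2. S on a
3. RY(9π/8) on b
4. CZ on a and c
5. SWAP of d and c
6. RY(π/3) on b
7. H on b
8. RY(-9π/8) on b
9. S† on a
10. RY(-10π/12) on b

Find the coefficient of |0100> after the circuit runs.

The final state's coefficient on |0100> equals sqrt(2)*(-sqrt(2 - sqrt(2)) + sqrt(sqrt(2) + 2))/4.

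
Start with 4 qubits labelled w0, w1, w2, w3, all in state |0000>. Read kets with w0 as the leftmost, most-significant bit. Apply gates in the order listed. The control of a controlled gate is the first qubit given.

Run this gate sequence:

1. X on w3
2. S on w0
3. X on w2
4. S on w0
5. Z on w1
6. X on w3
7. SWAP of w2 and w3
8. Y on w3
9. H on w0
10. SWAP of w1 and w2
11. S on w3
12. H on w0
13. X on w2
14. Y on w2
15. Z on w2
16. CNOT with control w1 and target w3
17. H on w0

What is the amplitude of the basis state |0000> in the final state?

|0000> carries amplitude -sqrt(2)/2 in the final state.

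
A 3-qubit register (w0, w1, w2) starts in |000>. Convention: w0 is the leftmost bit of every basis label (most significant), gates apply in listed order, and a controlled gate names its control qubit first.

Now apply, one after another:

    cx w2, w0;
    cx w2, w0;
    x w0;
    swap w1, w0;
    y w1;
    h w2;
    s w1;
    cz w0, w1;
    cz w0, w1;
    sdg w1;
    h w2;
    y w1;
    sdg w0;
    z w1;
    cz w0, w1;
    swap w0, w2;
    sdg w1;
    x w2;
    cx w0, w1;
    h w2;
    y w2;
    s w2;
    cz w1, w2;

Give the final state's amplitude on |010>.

|010> carries amplitude -sqrt(2)/2 in the final state. Key observation: gates 5-12 undo each other exactly, leaving only the rest of the circuit to track.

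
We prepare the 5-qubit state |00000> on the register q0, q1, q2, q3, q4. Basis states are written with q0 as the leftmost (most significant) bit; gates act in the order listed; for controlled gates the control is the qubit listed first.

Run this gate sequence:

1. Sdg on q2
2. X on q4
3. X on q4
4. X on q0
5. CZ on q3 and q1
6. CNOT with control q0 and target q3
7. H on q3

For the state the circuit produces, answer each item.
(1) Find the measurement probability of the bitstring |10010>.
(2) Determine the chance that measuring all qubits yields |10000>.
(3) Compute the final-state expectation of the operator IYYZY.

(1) A full measurement returns |10010> with probability 1/2.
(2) Outcome |10000> occurs with probability 1/2.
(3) The observable IYYZY averages to 0.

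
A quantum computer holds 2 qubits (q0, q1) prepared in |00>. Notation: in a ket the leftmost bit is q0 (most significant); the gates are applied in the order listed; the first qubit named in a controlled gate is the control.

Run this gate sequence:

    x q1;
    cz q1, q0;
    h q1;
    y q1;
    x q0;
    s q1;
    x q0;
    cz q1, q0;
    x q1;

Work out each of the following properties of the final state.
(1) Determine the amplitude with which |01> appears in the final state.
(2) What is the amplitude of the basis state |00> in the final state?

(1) |01> carries amplitude sqrt(2)*I/2 in the final state.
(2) The amplitude on |00> is -sqrt(2)/2.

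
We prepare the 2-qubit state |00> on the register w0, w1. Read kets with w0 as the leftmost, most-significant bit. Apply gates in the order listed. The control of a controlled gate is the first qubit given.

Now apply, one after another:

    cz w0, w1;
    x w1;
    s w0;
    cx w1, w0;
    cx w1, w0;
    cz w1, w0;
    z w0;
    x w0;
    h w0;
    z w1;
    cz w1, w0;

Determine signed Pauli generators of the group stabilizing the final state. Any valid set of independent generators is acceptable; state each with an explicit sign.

The stabilizer group can be generated by +XI, -IZ, among other valid generating sets.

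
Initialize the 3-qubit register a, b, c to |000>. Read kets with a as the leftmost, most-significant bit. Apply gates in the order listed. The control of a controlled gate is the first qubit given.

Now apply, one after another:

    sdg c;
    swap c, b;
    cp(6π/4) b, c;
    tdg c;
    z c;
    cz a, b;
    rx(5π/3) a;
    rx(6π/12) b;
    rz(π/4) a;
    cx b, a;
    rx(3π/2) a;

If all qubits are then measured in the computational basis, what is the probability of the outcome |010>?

The probability of measuring |010> is sqrt(6)/16 + 1/4.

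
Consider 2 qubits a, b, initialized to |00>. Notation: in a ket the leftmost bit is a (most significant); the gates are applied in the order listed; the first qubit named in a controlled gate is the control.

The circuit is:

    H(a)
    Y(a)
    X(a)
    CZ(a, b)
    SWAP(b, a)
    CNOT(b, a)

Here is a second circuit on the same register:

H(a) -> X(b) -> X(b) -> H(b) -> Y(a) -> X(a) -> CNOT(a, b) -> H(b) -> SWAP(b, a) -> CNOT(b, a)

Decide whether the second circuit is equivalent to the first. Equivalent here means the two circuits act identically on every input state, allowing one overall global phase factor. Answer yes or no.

Yes: on every input state the two circuits agree up to one overall phase factor.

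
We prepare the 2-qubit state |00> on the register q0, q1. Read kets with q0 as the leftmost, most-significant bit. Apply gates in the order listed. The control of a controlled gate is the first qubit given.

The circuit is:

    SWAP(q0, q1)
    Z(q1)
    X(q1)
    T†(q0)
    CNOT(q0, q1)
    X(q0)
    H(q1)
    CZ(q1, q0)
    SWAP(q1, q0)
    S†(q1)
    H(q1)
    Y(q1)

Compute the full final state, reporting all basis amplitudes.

The resulting statevector has amplitude 1/2 on |00>, 1/2 on |01>, 1/2 on |10>, 1/2 on |11>.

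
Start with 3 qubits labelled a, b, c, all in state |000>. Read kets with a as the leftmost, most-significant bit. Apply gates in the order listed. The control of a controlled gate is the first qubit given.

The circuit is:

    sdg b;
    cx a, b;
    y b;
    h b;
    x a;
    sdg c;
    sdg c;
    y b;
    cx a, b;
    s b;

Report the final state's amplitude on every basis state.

The resulting statevector has amplitude -sqrt(2)/2 on |100>, -sqrt(2)*I/2 on |110>, and 0 on every other basis state.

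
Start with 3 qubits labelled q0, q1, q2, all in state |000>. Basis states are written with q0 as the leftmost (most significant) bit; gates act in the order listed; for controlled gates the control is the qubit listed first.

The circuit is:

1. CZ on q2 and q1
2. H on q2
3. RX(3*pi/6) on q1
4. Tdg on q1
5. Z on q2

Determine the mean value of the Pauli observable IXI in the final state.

In the final state, IXI has expectation -sqrt(2)/2.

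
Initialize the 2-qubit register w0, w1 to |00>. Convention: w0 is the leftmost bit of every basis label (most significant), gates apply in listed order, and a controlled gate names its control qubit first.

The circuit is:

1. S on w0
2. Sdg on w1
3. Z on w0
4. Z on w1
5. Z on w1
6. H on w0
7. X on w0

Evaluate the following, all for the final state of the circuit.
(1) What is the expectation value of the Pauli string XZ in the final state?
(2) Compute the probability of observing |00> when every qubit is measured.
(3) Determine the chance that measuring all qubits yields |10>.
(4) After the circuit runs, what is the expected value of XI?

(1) The observable XZ averages to 1.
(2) The probability of measuring |00> is 1/2.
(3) The probability of measuring |10> is 1/2.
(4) The expectation value of XI is 1.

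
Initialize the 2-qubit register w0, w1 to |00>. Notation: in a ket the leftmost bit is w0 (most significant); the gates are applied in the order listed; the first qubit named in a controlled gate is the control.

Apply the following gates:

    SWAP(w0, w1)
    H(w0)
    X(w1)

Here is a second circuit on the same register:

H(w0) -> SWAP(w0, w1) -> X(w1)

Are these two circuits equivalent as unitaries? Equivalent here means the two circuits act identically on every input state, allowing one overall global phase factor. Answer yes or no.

No — the two circuits implement different unitaries, even allowing a global phase.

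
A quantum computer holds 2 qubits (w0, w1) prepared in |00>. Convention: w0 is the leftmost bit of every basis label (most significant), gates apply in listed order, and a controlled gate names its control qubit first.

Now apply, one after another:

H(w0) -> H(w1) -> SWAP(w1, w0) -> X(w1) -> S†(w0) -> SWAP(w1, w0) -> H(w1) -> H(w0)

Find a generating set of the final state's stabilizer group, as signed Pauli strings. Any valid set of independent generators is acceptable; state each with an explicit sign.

The final state is stabilized by the group generated by +IY, +ZI; other independent generating sets are equally valid.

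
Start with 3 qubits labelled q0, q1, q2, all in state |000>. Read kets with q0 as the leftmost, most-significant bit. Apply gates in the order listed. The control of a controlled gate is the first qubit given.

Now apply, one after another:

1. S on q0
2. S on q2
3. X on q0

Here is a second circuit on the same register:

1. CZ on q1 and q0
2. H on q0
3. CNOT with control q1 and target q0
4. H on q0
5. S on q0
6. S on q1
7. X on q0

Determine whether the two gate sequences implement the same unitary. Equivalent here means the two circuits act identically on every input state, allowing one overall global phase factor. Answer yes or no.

No — the two circuits implement different unitaries, even allowing a global phase.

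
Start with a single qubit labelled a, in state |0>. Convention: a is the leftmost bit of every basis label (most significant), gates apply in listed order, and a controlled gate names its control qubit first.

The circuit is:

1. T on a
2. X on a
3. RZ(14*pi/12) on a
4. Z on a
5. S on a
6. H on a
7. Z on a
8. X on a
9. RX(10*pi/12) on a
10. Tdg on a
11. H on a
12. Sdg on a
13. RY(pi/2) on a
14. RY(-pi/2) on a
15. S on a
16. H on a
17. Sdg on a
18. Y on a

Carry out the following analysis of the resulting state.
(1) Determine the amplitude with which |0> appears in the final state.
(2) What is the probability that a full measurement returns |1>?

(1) The amplitude on |0> is -exp(5*I*pi/6)/4 + sqrt(3)*exp(5*I*pi/6)/4 + exp(I*pi/3)/4 + sqrt(3)*exp(I*pi/3)/4.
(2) The probability of measuring |1> is 1/2.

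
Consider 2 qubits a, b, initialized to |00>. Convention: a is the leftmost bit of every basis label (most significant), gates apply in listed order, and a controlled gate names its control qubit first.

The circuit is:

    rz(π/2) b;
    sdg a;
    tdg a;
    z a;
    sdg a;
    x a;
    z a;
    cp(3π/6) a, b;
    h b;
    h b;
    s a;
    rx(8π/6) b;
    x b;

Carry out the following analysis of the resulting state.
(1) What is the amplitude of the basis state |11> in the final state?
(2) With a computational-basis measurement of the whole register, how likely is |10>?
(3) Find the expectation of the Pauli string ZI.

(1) |11> carries amplitude exp(I*pi/4)/2 in the final state.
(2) Outcome |10> occurs with probability 3/4.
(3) The expectation value of ZI is -1.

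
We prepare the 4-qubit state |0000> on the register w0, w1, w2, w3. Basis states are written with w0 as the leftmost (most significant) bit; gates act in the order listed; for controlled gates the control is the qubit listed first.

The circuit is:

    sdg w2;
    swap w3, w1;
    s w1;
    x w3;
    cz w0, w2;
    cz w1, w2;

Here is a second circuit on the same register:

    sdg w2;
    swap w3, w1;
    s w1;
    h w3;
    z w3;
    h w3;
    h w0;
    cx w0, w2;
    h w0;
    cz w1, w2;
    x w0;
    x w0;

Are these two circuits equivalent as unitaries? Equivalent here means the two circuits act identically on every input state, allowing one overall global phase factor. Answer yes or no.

No, they are not equivalent — no single phase factor reconciles the two unitaries.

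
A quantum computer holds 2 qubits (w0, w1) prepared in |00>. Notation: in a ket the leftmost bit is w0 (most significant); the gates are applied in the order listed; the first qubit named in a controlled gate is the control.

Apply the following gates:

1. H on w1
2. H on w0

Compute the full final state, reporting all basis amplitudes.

After the circuit, the state carries amplitude 1/2 on |00>, 1/2 on |01>, 1/2 on |10>, 1/2 on |11>.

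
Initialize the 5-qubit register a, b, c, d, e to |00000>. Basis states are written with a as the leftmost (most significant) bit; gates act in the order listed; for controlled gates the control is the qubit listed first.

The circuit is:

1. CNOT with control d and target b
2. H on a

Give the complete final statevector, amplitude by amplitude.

The resulting statevector has amplitude sqrt(2)/2 on |00000>, sqrt(2)/2 on |10000>, and 0 on every other basis state.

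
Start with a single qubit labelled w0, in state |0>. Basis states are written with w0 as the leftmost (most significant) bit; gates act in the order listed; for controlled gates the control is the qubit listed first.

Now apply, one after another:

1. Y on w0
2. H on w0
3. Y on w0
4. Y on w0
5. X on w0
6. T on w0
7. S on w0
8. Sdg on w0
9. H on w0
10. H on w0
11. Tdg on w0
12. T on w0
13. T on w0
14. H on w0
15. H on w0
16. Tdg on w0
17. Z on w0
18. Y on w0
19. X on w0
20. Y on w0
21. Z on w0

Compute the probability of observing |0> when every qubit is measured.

A full measurement returns |0> with probability 1/2.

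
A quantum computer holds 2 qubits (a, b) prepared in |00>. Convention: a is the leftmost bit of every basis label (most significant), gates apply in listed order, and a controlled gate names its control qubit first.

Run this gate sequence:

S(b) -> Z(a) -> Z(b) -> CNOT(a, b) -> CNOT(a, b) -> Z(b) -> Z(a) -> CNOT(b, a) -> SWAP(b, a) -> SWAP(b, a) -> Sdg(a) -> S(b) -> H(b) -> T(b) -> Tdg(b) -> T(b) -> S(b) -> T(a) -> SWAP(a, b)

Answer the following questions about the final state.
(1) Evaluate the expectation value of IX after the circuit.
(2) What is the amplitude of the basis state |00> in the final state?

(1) In the final state, IX has expectation 0.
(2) The amplitude on |00> is sqrt(2)/2.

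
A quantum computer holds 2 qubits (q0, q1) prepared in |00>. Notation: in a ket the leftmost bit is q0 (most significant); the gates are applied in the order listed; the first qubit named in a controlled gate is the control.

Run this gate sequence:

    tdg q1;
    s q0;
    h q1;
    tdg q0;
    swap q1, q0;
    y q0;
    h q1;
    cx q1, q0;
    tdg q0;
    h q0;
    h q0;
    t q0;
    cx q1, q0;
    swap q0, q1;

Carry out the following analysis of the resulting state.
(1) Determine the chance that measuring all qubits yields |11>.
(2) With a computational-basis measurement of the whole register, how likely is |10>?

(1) The probability of measuring |11> is 1/4.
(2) The probability of measuring |10> is 1/4.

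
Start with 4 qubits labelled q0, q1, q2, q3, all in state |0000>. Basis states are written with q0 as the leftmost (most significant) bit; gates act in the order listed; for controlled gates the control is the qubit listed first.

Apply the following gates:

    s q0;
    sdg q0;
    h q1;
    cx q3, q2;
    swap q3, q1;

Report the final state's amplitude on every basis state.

The resulting statevector has amplitude sqrt(2)/2 on |0000>, sqrt(2)/2 on |0001>, and 0 on every other basis state. Key observation: steps 1-2 multiply out to the identity, so the circuit reduces to the remaining gates.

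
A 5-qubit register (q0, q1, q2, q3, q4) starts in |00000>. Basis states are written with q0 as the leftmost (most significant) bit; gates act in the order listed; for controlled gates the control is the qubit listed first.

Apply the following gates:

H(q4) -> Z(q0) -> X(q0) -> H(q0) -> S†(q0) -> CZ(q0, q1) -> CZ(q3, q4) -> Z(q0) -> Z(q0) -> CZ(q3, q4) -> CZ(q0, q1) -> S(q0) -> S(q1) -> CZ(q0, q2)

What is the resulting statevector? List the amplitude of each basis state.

The final amplitudes are 1/2 on |00000>, 1/2 on |00001>, -1/2 on |10000>, -1/2 on |10001>, and 0 on every other basis state. Key observation: gates 5-12 undo each other exactly, leaving only the rest of the circuit to track.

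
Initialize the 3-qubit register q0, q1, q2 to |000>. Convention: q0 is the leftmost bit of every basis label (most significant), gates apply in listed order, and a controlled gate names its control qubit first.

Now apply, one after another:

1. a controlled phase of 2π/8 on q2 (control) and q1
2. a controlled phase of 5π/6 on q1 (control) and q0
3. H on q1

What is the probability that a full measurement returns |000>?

Outcome |000> occurs with probability 1/2.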